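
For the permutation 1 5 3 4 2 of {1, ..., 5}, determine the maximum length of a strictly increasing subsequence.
3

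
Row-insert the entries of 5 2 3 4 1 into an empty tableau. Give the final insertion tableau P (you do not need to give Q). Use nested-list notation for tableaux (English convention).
P = [[1, 3, 4], [2], [5]]

Insert 5: appended to row 1. P = [[5]].
Insert 2: 2 bumps 5 from row 1; 5 starts row 2. P = [[2], [5]].
Insert 3: appended to row 1. P = [[2, 3], [5]].
Insert 4: appended to row 1. P = [[2, 3, 4], [5]].
Insert 1: 1 bumps 2 from row 1; 2 bumps 5 from row 2; 5 starts row 3. P = [[1, 3, 4], [2], [5]].

So P = [[1, 3, 4], [2], [5]].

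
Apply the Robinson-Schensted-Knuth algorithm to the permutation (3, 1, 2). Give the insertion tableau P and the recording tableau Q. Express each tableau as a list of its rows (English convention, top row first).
Insert each entry of the permutation into P by Schensted row insertion, recording in Q the position of each new cell.

After inserting 3: P = [[3]].
After inserting 1: P = [[1], [3]].
After inserting 2: P = [[1, 2], [3]].

So P = [[1, 2], [3]], Q = [[1, 3], [2]].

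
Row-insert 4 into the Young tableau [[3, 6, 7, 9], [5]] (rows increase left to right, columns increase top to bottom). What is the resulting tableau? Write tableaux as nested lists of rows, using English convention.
[[3, 4, 7, 9], [5, 6]]

In row 1, 4 replaces 6 (the leftmost entry greater than 4); 6 is bumped to row 2. 6 is appended to row 2. The new tableau is [[3, 4, 7, 9], [5, 6]].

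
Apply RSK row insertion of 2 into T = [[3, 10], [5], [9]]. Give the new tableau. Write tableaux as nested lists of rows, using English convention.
In row 1, 2 replaces 3 (the leftmost entry greater than 2); 3 is bumped to row 2. In row 2, 3 replaces 5 (the leftmost entry greater than 3); 5 is bumped to row 3. In row 3, 5 replaces 9 (the leftmost entry greater than 5); 9 is bumped to row 4. 9 starts a new row 4. The new tableau is [[2, 10], [3], [5], [9]].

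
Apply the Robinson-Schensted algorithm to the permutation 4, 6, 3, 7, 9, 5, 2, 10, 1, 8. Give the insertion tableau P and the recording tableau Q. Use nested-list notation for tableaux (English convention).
P = [[1, 5, 7, 8, 10], [2, 6, 9], [3], [4]], Q = [[1, 2, 4, 5, 8], [3, 6, 10], [7], [9]]

Insert each entry of the permutation into P by Schensted row insertion, recording in Q the position of each new cell.

After inserting 4: P = [[4]].
After inserting 6: P = [[4, 6]].
After inserting 3: P = [[3, 6], [4]].
After inserting 7: P = [[3, 6, 7], [4]].
After inserting 9: P = [[3, 6, 7, 9], [4]].
After inserting 5: P = [[3, 5, 7, 9], [4, 6]].
After inserting 2: P = [[2, 5, 7, 9], [3, 6], [4]].
After inserting 10: P = [[2, 5, 7, 9, 10], [3, 6], [4]].
After inserting 1: P = [[1, 5, 7, 9, 10], [2, 6], [3], [4]].
After inserting 8: P = [[1, 5, 7, 8, 10], [2, 6, 9], [3], [4]].

So P = [[1, 5, 7, 8, 10], [2, 6, 9], [3], [4]], Q = [[1, 2, 4, 5, 8], [3, 6, 10], [7], [9]].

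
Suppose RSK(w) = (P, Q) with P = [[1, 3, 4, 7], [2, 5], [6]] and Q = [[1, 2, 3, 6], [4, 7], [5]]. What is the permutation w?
2 3 6 5 1 7 4

Reverse the RSK construction: for i from n down to 1, find the cell of Q containing i, remove the entry at that cell from P, and reverse-bump it up through P; the value ejected from row 1 is w(i).

Step i=7: Q has 7 at row 2, column 2; remove 5 from row 2 of P and reverse-bump: 5 enters row 1 and ejects 4. So w(7) = 4. P is now [[1, 3, 5, 7], [2], [6]].
Step i=6: Q has 6 at row 1, column 4; remove that cell from P, ejecting 7. So w(6) = 7. P is now [[1, 3, 5], [2], [6]].
Step i=5: Q has 5 at row 3, column 1; remove 6 from row 3 of P and reverse-bump: 6 enters row 2 and ejects 2; 2 enters row 1 and ejects 1. So w(5) = 1. P is now [[2, 3, 5], [6]].
Step i=4: Q has 4 at row 2, column 1; remove 6 from row 2 of P and reverse-bump: 6 enters row 1 and ejects 5. So w(4) = 5. P is now [[2, 3, 6]].
Step i=3: Q has 3 at row 1, column 3; remove that cell from P, ejecting 6. So w(3) = 6. P is now [[2, 3]].
Step i=2: Q has 2 at row 1, column 2; remove that cell from P, ejecting 3. So w(2) = 3. P is now [[2]].
Step i=1: Q has 1 at row 1, column 1; remove that cell from P, ejecting 2. So w(1) = 2. P is now [].

So w = 2 3 6 5 1 7 4.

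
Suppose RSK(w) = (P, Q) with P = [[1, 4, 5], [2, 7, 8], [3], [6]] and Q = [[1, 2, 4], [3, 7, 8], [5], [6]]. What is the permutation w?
6 7 3 8 2 1 4 5

Reverse the RSK construction: for i from n down to 1, find the cell of Q containing i, remove the entry at that cell from P, and reverse-bump it up through P; the value ejected from row 1 is w(i).

Step i=8: Q has 8 at row 2, column 3; remove 8 from row 2 of P and reverse-bump: 8 enters row 1 and ejects 5. So w(8) = 5. P is now [[1, 4, 8], [2, 7], [3], [6]].
Step i=7: Q has 7 at row 2, column 2; remove 7 from row 2 of P and reverse-bump: 7 enters row 1 and ejects 4. So w(7) = 4. P is now [[1, 7, 8], [2], [3], [6]].
Step i=6: Q has 6 at row 4, column 1; remove 6 from row 4 of P and reverse-bump: 6 enters row 3 and ejects 3; 3 enters row 2 and ejects 2; 2 enters row 1 and ejects 1. So w(6) = 1. P is now [[2, 7, 8], [3], [6]].
Step i=5: Q has 5 at row 3, column 1; remove 6 from row 3 of P and reverse-bump: 6 enters row 2 and ejects 3; 3 enters row 1 and ejects 2. So w(5) = 2. P is now [[3, 7, 8], [6]].
Step i=4: Q has 4 at row 1, column 3; remove that cell from P, ejecting 8. So w(4) = 8. P is now [[3, 7], [6]].
Step i=3: Q has 3 at row 2, column 1; remove 6 from row 2 of P and reverse-bump: 6 enters row 1 and ejects 3. So w(3) = 3. P is now [[6, 7]].
Step i=2: Q has 2 at row 1, column 2; remove that cell from P, ejecting 7. So w(2) = 7. P is now [[6]].
Step i=1: Q has 1 at row 1, column 1; remove that cell from P, ejecting 6. So w(1) = 6. P is now [].

So w = 6 7 3 8 2 1 4 5.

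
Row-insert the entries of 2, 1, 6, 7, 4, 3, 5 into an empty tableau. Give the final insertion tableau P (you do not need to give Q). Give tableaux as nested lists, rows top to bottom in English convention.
Insert 2: appended to row 1. P = [[2]].
Insert 1: 1 bumps 2 from row 1; 2 starts row 2. P = [[1], [2]].
Insert 6: appended to row 1. P = [[1, 6], [2]].
Insert 7: appended to row 1. P = [[1, 6, 7], [2]].
Insert 4: 4 bumps 6 from row 1; 6 appends to row 2. P = [[1, 4, 7], [2, 6]].
Insert 3: 3 bumps 4 from row 1; 4 bumps 6 from row 2; 6 starts row 3. P = [[1, 3, 7], [2, 4], [6]].
Insert 5: 5 bumps 7 from row 1; 7 appends to row 2. P = [[1, 3, 5], [2, 4, 7], [6]].

So P = [[1, 3, 5], [2, 4, 7], [6]].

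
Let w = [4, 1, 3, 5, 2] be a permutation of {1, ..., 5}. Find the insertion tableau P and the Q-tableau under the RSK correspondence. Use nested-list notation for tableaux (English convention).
Insert each entry of the permutation into P by Schensted row insertion, recording in Q the position of each new cell.

Insert 4: appended to row 1. P = [[4]].
Insert 1: 1 bumps 4 from row 1; 4 starts row 2. P = [[1], [4]].
Insert 3: appended to row 1. P = [[1, 3], [4]].
Insert 5: appended to row 1. P = [[1, 3, 5], [4]].
Insert 2: 2 bumps 3 from row 1; 3 bumps 4 from row 2; 4 starts row 3. P = [[1, 2, 5], [3], [4]].

So P = [[1, 2, 5], [3], [4]], Q = [[1, 3, 4], [2], [5]].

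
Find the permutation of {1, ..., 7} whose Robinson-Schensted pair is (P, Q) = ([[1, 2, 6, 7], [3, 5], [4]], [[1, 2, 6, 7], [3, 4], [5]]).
Reverse the RSK construction: for i from n down to 1, find the cell of Q containing i, remove the entry at that cell from P, and reverse-bump it up through P; the value ejected from row 1 is w(i).

Step i=7: Q has 7 at row 1, column 4; remove that cell from P, ejecting 7. So w(7) = 7. P is now [[1, 2, 6], [3, 5], [4]].
Step i=6: Q has 6 at row 1, column 3; remove that cell from P, ejecting 6. So w(6) = 6. P is now [[1, 2], [3, 5], [4]].
Step i=5: Q has 5 at row 3, column 1; remove 4 from row 3 of P and reverse-bump: 4 enters row 2 and ejects 3; 3 enters row 1 and ejects 2. So w(5) = 2. P is now [[1, 3], [4, 5]].
Step i=4: Q has 4 at row 2, column 2; remove 5 from row 2 of P and reverse-bump: 5 enters row 1 and ejects 3. So w(4) = 3. P is now [[1, 5], [4]].
Step i=3: Q has 3 at row 2, column 1; remove 4 from row 2 of P and reverse-bump: 4 enters row 1 and ejects 1. So w(3) = 1. P is now [[4, 5]].
Step i=2: Q has 2 at row 1, column 2; remove that cell from P, ejecting 5. So w(2) = 5. P is now [[4]].
Step i=1: Q has 1 at row 1, column 1; remove that cell from P, ejecting 4. So w(1) = 4. P is now [].

So w = 4 5 1 3 2 6 7.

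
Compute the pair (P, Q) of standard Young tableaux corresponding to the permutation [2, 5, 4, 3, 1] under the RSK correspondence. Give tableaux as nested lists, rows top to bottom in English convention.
Insert each entry of the permutation into P by Schensted row insertion, recording in Q the position of each new cell.

Insert 2: appended to row 1. P = [[2]].
Insert 5: appended to row 1. P = [[2, 5]].
Insert 4: 4 bumps 5 from row 1; 5 starts row 2. P = [[2, 4], [5]].
Insert 3: 3 bumps 4 from row 1; 4 bumps 5 from row 2; 5 starts row 3. P = [[2, 3], [4], [5]].
Insert 1: 1 bumps 2 from row 1; 2 bumps 4 from row 2; 4 bumps 5 from row 3; 5 starts row 4. P = [[1, 3], [2], [4], [5]].

So P = [[1, 3], [2], [4], [5]], Q = [[1, 2], [3], [4], [5]].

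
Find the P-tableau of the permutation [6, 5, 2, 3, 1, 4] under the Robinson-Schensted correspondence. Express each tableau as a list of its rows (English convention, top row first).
P = [[1, 3, 4], [2], [5], [6]]

Insert 6: appended to row 1. P = [[6]].
Insert 5: 5 bumps 6 from row 1; 6 starts row 2. P = [[5], [6]].
Insert 2: 2 bumps 5 from row 1; 5 bumps 6 from row 2; 6 starts row 3. P = [[2], [5], [6]].
Insert 3: appended to row 1. P = [[2, 3], [5], [6]].
Insert 1: 1 bumps 2 from row 1; 2 bumps 5 from row 2; 5 bumps 6 from row 3; 6 starts row 4. P = [[1, 3], [2], [5], [6]].
Insert 4: appended to row 1. P = [[1, 3, 4], [2], [5], [6]].

So P = [[1, 3, 4], [2], [5], [6]].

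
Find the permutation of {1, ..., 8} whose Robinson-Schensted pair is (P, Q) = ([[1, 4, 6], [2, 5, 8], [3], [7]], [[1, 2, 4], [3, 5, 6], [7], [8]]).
Reverse the RSK construction: for i from n down to 1, find the cell of Q containing i, remove the entry at that cell from P, and reverse-bump it up through P; the value ejected from row 1 is w(i).

Step i=8: Q has 8 at row 4, column 1; remove 7 from row 4 of P and reverse-bump: 7 enters row 3 and ejects 3; 3 enters row 2 and ejects 2; 2 enters row 1 and ejects 1. So w(8) = 1. P is now [[2, 4, 6], [3, 5, 8], [7]].
Step i=7: Q has 7 at row 3, column 1; remove 7 from row 3 of P and reverse-bump: 7 enters row 2 and ejects 5; 5 enters row 1 and ejects 4. So w(7) = 4. P is now [[2, 5, 6], [3, 7, 8]].
Step i=6: Q has 6 at row 2, column 3; remove 8 from row 2 of P and reverse-bump: 8 enters row 1 and ejects 6. So w(6) = 6. P is now [[2, 5, 8], [3, 7]].
Step i=5: Q has 5 at row 2, column 2; remove 7 from row 2 of P and reverse-bump: 7 enters row 1 and ejects 5. So w(5) = 5. P is now [[2, 7, 8], [3]].
Step i=4: Q has 4 at row 1, column 3; remove that cell from P, ejecting 8. So w(4) = 8. P is now [[2, 7], [3]].
Step i=3: Q has 3 at row 2, column 1; remove 3 from row 2 of P and reverse-bump: 3 enters row 1 and ejects 2. So w(3) = 2. P is now [[3, 7]].
Step i=2: Q has 2 at row 1, column 2; remove that cell from P, ejecting 7. So w(2) = 7. P is now [[3]].
Step i=1: Q has 1 at row 1, column 1; remove that cell from P, ejecting 3. So w(1) = 3. P is now [].

So w = 3 7 2 8 5 6 4 1.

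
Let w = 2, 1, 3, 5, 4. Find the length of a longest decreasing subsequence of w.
2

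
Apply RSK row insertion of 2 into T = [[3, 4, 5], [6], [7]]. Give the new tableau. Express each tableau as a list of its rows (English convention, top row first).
In row 1, 2 replaces 3 (the leftmost entry greater than 2); 3 is bumped to row 2. In row 2, 3 replaces 6 (the leftmost entry greater than 3); 6 is bumped to row 3. In row 3, 6 replaces 7 (the leftmost entry greater than 6); 7 is bumped to row 4. 7 starts a new row 4. The new tableau is [[2, 4, 5], [3], [6], [7]].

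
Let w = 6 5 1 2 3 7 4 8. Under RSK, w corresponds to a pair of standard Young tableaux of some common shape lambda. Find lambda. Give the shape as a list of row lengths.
[5, 2, 1]

Row-insert each entry into an empty tableau.

After inserting 6: P = [[6]].
After inserting 5: P = [[5], [6]].
After inserting 1: P = [[1], [5], [6]].
After inserting 2: P = [[1, 2], [5], [6]].
After inserting 3: P = [[1, 2, 3], [5], [6]].
After inserting 7: P = [[1, 2, 3, 7], [5], [6]].
After inserting 4: P = [[1, 2, 3, 4], [5, 7], [6]].
After inserting 8: P = [[1, 2, 3, 4, 8], [5, 7], [6]].

The final insertion tableau P = [[1, 2, 3, 4, 8], [5, 7], [6]] has shape [5, 2, 1].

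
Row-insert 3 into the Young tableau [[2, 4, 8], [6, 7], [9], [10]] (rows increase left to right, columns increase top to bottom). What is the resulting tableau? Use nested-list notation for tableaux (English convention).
In row 1, 3 replaces 4 (the leftmost entry greater than 3); 4 is bumped to row 2. In row 2, 4 replaces 6 (the leftmost entry greater than 4); 6 is bumped to row 3. In row 3, 6 replaces 9 (the leftmost entry greater than 6); 9 is bumped to row 4. In row 4, 9 replaces 10 (the leftmost entry greater than 9); 10 is bumped to row 5. 10 starts a new row 5. The new tableau is [[2, 3, 8], [4, 7], [6], [9], [10]].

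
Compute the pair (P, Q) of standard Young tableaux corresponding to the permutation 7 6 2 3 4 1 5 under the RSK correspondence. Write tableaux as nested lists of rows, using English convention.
Insert each entry of the permutation into P by Schensted row insertion, recording in Q the position of each new cell.

Insert 7: appended to row 1. P = [[7]].
Insert 6: 6 bumps 7 from row 1; 7 starts row 2. P = [[6], [7]].
Insert 2: 2 bumps 6 from row 1; 6 bumps 7 from row 2; 7 starts row 3. P = [[2], [6], [7]].
Insert 3: appended to row 1. P = [[2, 3], [6], [7]].
Insert 4: appended to row 1. P = [[2, 3, 4], [6], [7]].
Insert 1: 1 bumps 2 from row 1; 2 bumps 6 from row 2; 6 bumps 7 from row 3; 7 starts row 4. P = [[1, 3, 4], [2], [6], [7]].
Insert 5: appended to row 1. P = [[1, 3, 4, 5], [2], [6], [7]].

So P = [[1, 3, 4, 5], [2], [6], [7]], Q = [[1, 4, 5, 7], [2], [3], [6]].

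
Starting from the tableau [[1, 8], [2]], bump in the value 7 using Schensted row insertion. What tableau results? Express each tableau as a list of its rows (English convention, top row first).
In row 1, 7 replaces 8 (the leftmost entry greater than 7); 8 is bumped to row 2. 8 is appended to row 2. The new tableau is [[1, 7], [2, 8]].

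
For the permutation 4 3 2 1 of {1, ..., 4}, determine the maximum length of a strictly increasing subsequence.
1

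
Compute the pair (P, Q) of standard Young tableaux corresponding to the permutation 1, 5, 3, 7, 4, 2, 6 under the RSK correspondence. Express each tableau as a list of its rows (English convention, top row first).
P = [[1, 2, 4, 6], [3, 7], [5]], Q = [[1, 2, 4, 7], [3, 5], [6]]

Insert each entry of the permutation into P by Schensted row insertion, recording in Q the position of each new cell.

Insert 1: appended to row 1. P = [[1]].
Insert 5: appended to row 1. P = [[1, 5]].
Insert 3: 3 bumps 5 from row 1; 5 starts row 2. P = [[1, 3], [5]].
Insert 7: appended to row 1. P = [[1, 3, 7], [5]].
Insert 4: 4 bumps 7 from row 1; 7 appends to row 2. P = [[1, 3, 4], [5, 7]].
Insert 2: 2 bumps 3 from row 1; 3 bumps 5 from row 2; 5 starts row 3. P = [[1, 2, 4], [3, 7], [5]].
Insert 6: appended to row 1. P = [[1, 2, 4, 6], [3, 7], [5]].

So P = [[1, 2, 4, 6], [3, 7], [5]], Q = [[1, 2, 4, 7], [3, 5], [6]].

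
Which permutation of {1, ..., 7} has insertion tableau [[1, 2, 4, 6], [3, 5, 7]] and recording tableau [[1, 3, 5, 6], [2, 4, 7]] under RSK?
Reverse the RSK construction: for i from n down to 1, find the cell of Q containing i, remove the entry at that cell from P, and reverse-bump it up through P; the value ejected from row 1 is w(i).

Step i=7: Q has 7 at row 2, column 3; remove 7 from row 2 of P and reverse-bump: 7 enters row 1 and ejects 6. So w(7) = 6. P is now [[1, 2, 4, 7], [3, 5]].
Step i=6: Q has 6 at row 1, column 4; remove that cell from P, ejecting 7. So w(6) = 7. P is now [[1, 2, 4], [3, 5]].
Step i=5: Q has 5 at row 1, column 3; remove that cell from P, ejecting 4. So w(5) = 4. P is now [[1, 2], [3, 5]].
Step i=4: Q has 4 at row 2, column 2; remove 5 from row 2 of P and reverse-bump: 5 enters row 1 and ejects 2. So w(4) = 2. P is now [[1, 5], [3]].
Step i=3: Q has 3 at row 1, column 2; remove that cell from P, ejecting 5. So w(3) = 5. P is now [[1], [3]].
Step i=2: Q has 2 at row 2, column 1; remove 3 from row 2 of P and reverse-bump: 3 enters row 1 and ejects 1. So w(2) = 1. P is now [[3]].
Step i=1: Q has 1 at row 1, column 1; remove that cell from P, ejecting 3. So w(1) = 3. P is now [].

So w = 3 1 5 2 4 7 6.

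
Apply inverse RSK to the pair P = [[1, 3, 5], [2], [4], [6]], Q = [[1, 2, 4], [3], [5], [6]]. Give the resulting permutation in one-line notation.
Reverse the RSK construction: for i from n down to 1, find the cell of Q containing i, remove the entry at that cell from P, and reverse-bump it up through P; the value ejected from row 1 is w(i).

Step i=6: Q has 6 at row 4, column 1; remove 6 from row 4 of P and reverse-bump: 6 enters row 3 and ejects 4; 4 enters row 2 and ejects 2; 2 enters row 1 and ejects 1. So w(6) = 1. P is now [[2, 3, 5], [4], [6]].
Step i=5: Q has 5 at row 3, column 1; remove 6 from row 3 of P and reverse-bump: 6 enters row 2 and ejects 4; 4 enters row 1 and ejects 3. So w(5) = 3. P is now [[2, 4, 5], [6]].
Step i=4: Q has 4 at row 1, column 3; remove that cell from P, ejecting 5. So w(4) = 5. P is now [[2, 4], [6]].
Step i=3: Q has 3 at row 2, column 1; remove 6 from row 2 of P and reverse-bump: 6 enters row 1 and ejects 4. So w(3) = 4. P is now [[2, 6]].
Step i=2: Q has 2 at row 1, column 2; remove that cell from P, ejecting 6. So w(2) = 6. P is now [[2]].
Step i=1: Q has 1 at row 1, column 1; remove that cell from P, ejecting 2. So w(1) = 2. P is now [].

So w = 2 6 4 5 3 1.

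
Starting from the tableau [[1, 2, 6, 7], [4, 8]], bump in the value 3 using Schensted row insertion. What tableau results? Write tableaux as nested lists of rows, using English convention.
In row 1, 3 replaces 6 (the leftmost entry greater than 3); 6 is bumped to row 2. In row 2, 6 replaces 8 (the leftmost entry greater than 6); 8 is bumped to row 3. 8 starts a new row 3. The new tableau is [[1, 2, 3, 7], [4, 6], [8]].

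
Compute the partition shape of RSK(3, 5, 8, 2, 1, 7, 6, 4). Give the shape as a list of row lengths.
Row-insert each entry into an empty tableau.

After inserting 3: P = [[3]].
After inserting 5: P = [[3, 5]].
After inserting 8: P = [[3, 5, 8]].
After inserting 2: P = [[2, 5, 8], [3]].
After inserting 1: P = [[1, 5, 8], [2], [3]].
After inserting 7: P = [[1, 5, 7], [2, 8], [3]].
After inserting 6: P = [[1, 5, 6], [2, 7], [3, 8]].
After inserting 4: P = [[1, 4, 6], [2, 5], [3, 7], [8]].

The final insertion tableau P = [[1, 4, 6], [2, 5], [3, 7], [8]] has shape [3, 2, 2, 1].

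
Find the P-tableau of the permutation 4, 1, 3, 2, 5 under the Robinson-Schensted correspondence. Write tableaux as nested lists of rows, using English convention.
Insert 4: appended to row 1. P = [[4]].
Insert 1: 1 bumps 4 from row 1; 4 starts row 2. P = [[1], [4]].
Insert 3: appended to row 1. P = [[1, 3], [4]].
Insert 2: 2 bumps 3 from row 1; 3 bumps 4 from row 2; 4 starts row 3. P = [[1, 2], [3], [4]].
Insert 5: appended to row 1. P = [[1, 2, 5], [3], [4]].

So P = [[1, 2, 5], [3], [4]].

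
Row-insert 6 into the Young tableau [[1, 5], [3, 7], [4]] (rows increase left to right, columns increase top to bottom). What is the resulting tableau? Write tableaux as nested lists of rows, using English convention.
[[1, 5, 6], [3, 7], [4]]

6 is larger than every entry of row 1, so it is appended to row 1. The new tableau is [[1, 5, 6], [3, 7], [4]].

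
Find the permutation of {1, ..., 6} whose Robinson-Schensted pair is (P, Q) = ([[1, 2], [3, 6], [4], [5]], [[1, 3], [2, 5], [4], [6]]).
5 4 6 1 3 2

Reverse the RSK construction: for i from n down to 1, find the cell of Q containing i, remove the entry at that cell from P, and reverse-bump it up through P; the value ejected from row 1 is w(i).

Step i=6: Q has 6 at row 4, column 1; remove 5 from row 4 of P and reverse-bump: 5 enters row 3 and ejects 4; 4 enters row 2 and ejects 3; 3 enters row 1 and ejects 2. So w(6) = 2. P is now [[1, 3], [4, 6], [5]].
Step i=5: Q has 5 at row 2, column 2; remove 6 from row 2 of P and reverse-bump: 6 enters row 1 and ejects 3. So w(5) = 3. P is now [[1, 6], [4], [5]].
Step i=4: Q has 4 at row 3, column 1; remove 5 from row 3 of P and reverse-bump: 5 enters row 2 and ejects 4; 4 enters row 1 and ejects 1. So w(4) = 1. P is now [[4, 6], [5]].
Step i=3: Q has 3 at row 1, column 2; remove that cell from P, ejecting 6. So w(3) = 6. P is now [[4], [5]].
Step i=2: Q has 2 at row 2, column 1; remove 5 from row 2 of P and reverse-bump: 5 enters row 1 and ejects 4. So w(2) = 4. P is now [[5]].
Step i=1: Q has 1 at row 1, column 1; remove that cell from P, ejecting 5. So w(1) = 5. P is now [].

So w = 5 4 6 1 3 2.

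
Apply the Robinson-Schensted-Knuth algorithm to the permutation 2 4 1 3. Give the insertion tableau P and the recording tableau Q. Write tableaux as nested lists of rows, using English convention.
Insert each entry of the permutation into P by Schensted row insertion, recording in Q the position of each new cell.

Insert 2: appended to row 1. P = [[2]].
Insert 4: appended to row 1. P = [[2, 4]].
Insert 1: 1 bumps 2 from row 1; 2 starts row 2. P = [[1, 4], [2]].
Insert 3: 3 bumps 4 from row 1; 4 appends to row 2. P = [[1, 3], [2, 4]].

So P = [[1, 3], [2, 4]], Q = [[1, 2], [3, 4]].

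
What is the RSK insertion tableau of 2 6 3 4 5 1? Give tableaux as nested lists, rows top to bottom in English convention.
P = [[1, 3, 4, 5], [2], [6]]

Insert 2: appended to row 1. P = [[2]].
Insert 6: appended to row 1. P = [[2, 6]].
Insert 3: 3 bumps 6 from row 1; 6 starts row 2. P = [[2, 3], [6]].
Insert 4: appended to row 1. P = [[2, 3, 4], [6]].
Insert 5: appended to row 1. P = [[2, 3, 4, 5], [6]].
Insert 1: 1 bumps 2 from row 1; 2 bumps 6 from row 2; 6 starts row 3. P = [[1, 3, 4, 5], [2], [6]].

So P = [[1, 3, 4, 5], [2], [6]].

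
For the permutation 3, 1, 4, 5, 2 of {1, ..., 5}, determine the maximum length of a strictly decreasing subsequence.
2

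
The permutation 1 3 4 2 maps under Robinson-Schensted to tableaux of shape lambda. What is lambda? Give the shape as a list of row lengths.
[3, 1]

RSK row insertion gives P = [[1, 2, 4], [3]], which has shape [3, 1].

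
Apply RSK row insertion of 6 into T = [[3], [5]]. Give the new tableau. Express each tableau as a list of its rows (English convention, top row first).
[[3, 6], [5]]

6 is larger than every entry of row 1, so it is appended to row 1. The new tableau is [[3, 6], [5]].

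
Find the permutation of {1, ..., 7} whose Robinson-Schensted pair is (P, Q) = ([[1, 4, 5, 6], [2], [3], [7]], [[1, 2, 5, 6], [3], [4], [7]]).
Reverse the RSK construction: for i from n down to 1, find the cell of Q containing i, remove the entry at that cell from P, and reverse-bump it up through P; the value ejected from row 1 is w(i).

Step i=7: Q has 7 at row 4, column 1; remove 7 from row 4 of P and reverse-bump: 7 enters row 3 and ejects 3; 3 enters row 2 and ejects 2; 2 enters row 1 and ejects 1. So w(7) = 1. P is now [[2, 4, 5, 6], [3], [7]].
Step i=6: Q has 6 at row 1, column 4; remove that cell from P, ejecting 6. So w(6) = 6. P is now [[2, 4, 5], [3], [7]].
Step i=5: Q has 5 at row 1, column 3; remove that cell from P, ejecting 5. So w(5) = 5. P is now [[2, 4], [3], [7]].
Step i=4: Q has 4 at row 3, column 1; remove 7 from row 3 of P and reverse-bump: 7 enters row 2 and ejects 3; 3 enters row 1 and ejects 2. So w(4) = 2. P is now [[3, 4], [7]].
Step i=3: Q has 3 at row 2, column 1; remove 7 from row 2 of P and reverse-bump: 7 enters row 1 and ejects 4. So w(3) = 4. P is now [[3, 7]].
Step i=2: Q has 2 at row 1, column 2; remove that cell from P, ejecting 7. So w(2) = 7. P is now [[3]].
Step i=1: Q has 1 at row 1, column 1; remove that cell from P, ejecting 3. So w(1) = 3. P is now [].

So w = 3 7 4 2 5 6 1.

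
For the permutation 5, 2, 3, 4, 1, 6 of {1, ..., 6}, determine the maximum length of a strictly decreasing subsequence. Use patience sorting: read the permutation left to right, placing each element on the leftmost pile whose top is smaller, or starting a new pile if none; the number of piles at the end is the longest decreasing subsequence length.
5: new pile. tops = [5]
2: new pile. tops = [5, 2]
3: onto pile 2 (replacing 2). tops = [5, 3]
4: onto pile 2 (replacing 3). tops = [5, 4]
1: new pile. tops = [5, 4, 1]
6: onto pile 1 (replacing 5). tops = [6, 4, 1]

3 piles, so the longest decreasing subsequence has length 3.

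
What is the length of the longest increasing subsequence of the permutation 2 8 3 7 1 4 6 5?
4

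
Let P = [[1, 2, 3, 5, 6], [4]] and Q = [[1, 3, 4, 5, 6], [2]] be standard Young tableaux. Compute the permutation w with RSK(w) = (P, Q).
Reverse the RSK construction: for i from n down to 1, find the cell of Q containing i, remove the entry at that cell from P, and reverse-bump it up through P; the value ejected from row 1 is w(i).

Step i=6: Q has 6 at row 1, column 5; remove that cell from P, ejecting 6. So w(6) = 6. P is now [[1, 2, 3, 5], [4]].
Step i=5: Q has 5 at row 1, column 4; remove that cell from P, ejecting 5. So w(5) = 5. P is now [[1, 2, 3], [4]].
Step i=4: Q has 4 at row 1, column 3; remove that cell from P, ejecting 3. So w(4) = 3. P is now [[1, 2], [4]].
Step i=3: Q has 3 at row 1, column 2; remove that cell from P, ejecting 2. So w(3) = 2. P is now [[1], [4]].
Step i=2: Q has 2 at row 2, column 1; remove 4 from row 2 of P and reverse-bump: 4 enters row 1 and ejects 1. So w(2) = 1. P is now [[4]].
Step i=1: Q has 1 at row 1, column 1; remove that cell from P, ejecting 4. So w(1) = 4. P is now [].

So w = 4 1 2 3 5 6.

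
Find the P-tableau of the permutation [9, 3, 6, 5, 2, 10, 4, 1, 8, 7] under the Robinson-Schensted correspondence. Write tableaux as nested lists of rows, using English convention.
Insert 9: appended to row 1. P = [[9]].
Insert 3: 3 bumps 9 from row 1; 9 starts row 2. P = [[3], [9]].
Insert 6: appended to row 1. P = [[3, 6], [9]].
Insert 5: 5 bumps 6 from row 1; 6 bumps 9 from row 2; 9 starts row 3. P = [[3, 5], [6], [9]].
Insert 2: 2 bumps 3 from row 1; 3 bumps 6 from row 2; 6 bumps 9 from row 3; 9 starts row 4. P = [[2, 5], [3], [6], [9]].
Insert 10: appended to row 1. P = [[2, 5, 10], [3], [6], [9]].
Insert 4: 4 bumps 5 from row 1; 5 appends to row 2. P = [[2, 4, 10], [3, 5], [6], [9]].
Insert 1: 1 bumps 2 from row 1; 2 bumps 3 from row 2; 3 bumps 6 from row 3; 6 bumps 9 from row 4; 9 starts row 5. P = [[1, 4, 10], [2, 5], [3], [6], [9]].
Insert 8: 8 bumps 10 from row 1; 10 appends to row 2. P = [[1, 4, 8], [2, 5, 10], [3], [6], [9]].
Insert 7: 7 bumps 8 from row 1; 8 bumps 10 from row 2; 10 appends to row 3. P = [[1, 4, 7], [2, 5, 8], [3, 10], [6], [9]].

So P = [[1, 4, 7], [2, 5, 8], [3, 10], [6], [9]].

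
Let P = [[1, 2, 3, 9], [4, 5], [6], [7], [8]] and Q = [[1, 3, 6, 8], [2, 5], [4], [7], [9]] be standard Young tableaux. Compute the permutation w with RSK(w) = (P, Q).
8 4 7 1 2 6 5 9 3

Reverse the RSK construction: for i from n down to 1, find the cell of Q containing i, remove the entry at that cell from P, and reverse-bump it up through P; the value ejected from row 1 is w(i).

Step i=9: Q has 9 at row 5, column 1; remove 8 from row 5 of P and reverse-bump: 8 enters row 4 and ejects 7; 7 enters row 3 and ejects 6; 6 enters row 2 and ejects 5; 5 enters row 1 and ejects 3. So w(9) = 3. P is now [[1, 2, 5, 9], [4, 6], [7], [8]].
Step i=8: Q has 8 at row 1, column 4; remove that cell from P, ejecting 9. So w(8) = 9. P is now [[1, 2, 5], [4, 6], [7], [8]].
Step i=7: Q has 7 at row 4, column 1; remove 8 from row 4 of P and reverse-bump: 8 enters row 3 and ejects 7; 7 enters row 2 and ejects 6; 6 enters row 1 and ejects 5. So w(7) = 5. P is now [[1, 2, 6], [4, 7], [8]].
Step i=6: Q has 6 at row 1, column 3; remove that cell from P, ejecting 6. So w(6) = 6. P is now [[1, 2], [4, 7], [8]].
Step i=5: Q has 5 at row 2, column 2; remove 7 from row 2 of P and reverse-bump: 7 enters row 1 and ejects 2. So w(5) = 2. P is now [[1, 7], [4], [8]].
Step i=4: Q has 4 at row 3, column 1; remove 8 from row 3 of P and reverse-bump: 8 enters row 2 and ejects 4; 4 enters row 1 and ejects 1. So w(4) = 1. P is now [[4, 7], [8]].
Step i=3: Q has 3 at row 1, column 2; remove that cell from P, ejecting 7. So w(3) = 7. P is now [[4], [8]].
Step i=2: Q has 2 at row 2, column 1; remove 8 from row 2 of P and reverse-bump: 8 enters row 1 and ejects 4. So w(2) = 4. P is now [[8]].
Step i=1: Q has 1 at row 1, column 1; remove that cell from P, ejecting 8. So w(1) = 8. P is now [].

So w = 8 4 7 1 2 6 5 9 3.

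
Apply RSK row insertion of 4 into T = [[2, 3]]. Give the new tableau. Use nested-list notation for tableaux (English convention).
4 is larger than every entry of row 1, so it is appended to row 1. The new tableau is [[2, 3, 4]].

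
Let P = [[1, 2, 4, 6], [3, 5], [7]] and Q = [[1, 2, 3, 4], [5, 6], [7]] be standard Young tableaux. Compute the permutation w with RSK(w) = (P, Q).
1 3 5 7 2 6 4

Reverse the RSK construction: for i from n down to 1, find the cell of Q containing i, remove the entry at that cell from P, and reverse-bump it up through P; the value ejected from row 1 is w(i).

Step i=7: Q has 7 at row 3, column 1; remove 7 from row 3 of P and reverse-bump: 7 enters row 2 and ejects 5; 5 enters row 1 and ejects 4. So w(7) = 4. P is now [[1, 2, 5, 6], [3, 7]].
Step i=6: Q has 6 at row 2, column 2; remove 7 from row 2 of P and reverse-bump: 7 enters row 1 and ejects 6. So w(6) = 6. P is now [[1, 2, 5, 7], [3]].
Step i=5: Q has 5 at row 2, column 1; remove 3 from row 2 of P and reverse-bump: 3 enters row 1 and ejects 2. So w(5) = 2. P is now [[1, 3, 5, 7]].
Step i=4: Q has 4 at row 1, column 4; remove that cell from P, ejecting 7. So w(4) = 7. P is now [[1, 3, 5]].
Step i=3: Q has 3 at row 1, column 3; remove that cell from P, ejecting 5. So w(3) = 5. P is now [[1, 3]].
Step i=2: Q has 2 at row 1, column 2; remove that cell from P, ejecting 3. So w(2) = 3. P is now [[1]].
Step i=1: Q has 1 at row 1, column 1; remove that cell from P, ejecting 1. So w(1) = 1. P is now [].

So w = 1 3 5 7 2 6 4.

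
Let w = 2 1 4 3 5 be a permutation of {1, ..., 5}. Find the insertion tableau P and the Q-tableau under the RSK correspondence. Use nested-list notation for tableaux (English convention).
Insert each entry of the permutation into P by Schensted row insertion, recording in Q the position of each new cell.

Insert 2: appended to row 1. P = [[2]].
Insert 1: 1 bumps 2 from row 1; 2 starts row 2. P = [[1], [2]].
Insert 4: appended to row 1. P = [[1, 4], [2]].
Insert 3: 3 bumps 4 from row 1; 4 appends to row 2. P = [[1, 3], [2, 4]].
Insert 5: appended to row 1. P = [[1, 3, 5], [2, 4]].

So P = [[1, 3, 5], [2, 4]], Q = [[1, 3, 5], [2, 4]].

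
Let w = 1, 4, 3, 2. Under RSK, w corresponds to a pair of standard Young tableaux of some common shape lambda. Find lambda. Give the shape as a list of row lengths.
RSK row insertion gives P = [[1, 2], [3], [4]], which has shape [2, 1, 1].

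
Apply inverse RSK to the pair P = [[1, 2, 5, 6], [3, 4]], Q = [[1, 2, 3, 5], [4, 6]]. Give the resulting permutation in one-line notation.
Reverse the RSK construction: for i from n down to 1, find the cell of Q containing i, remove the entry at that cell from P, and reverse-bump it up through P; the value ejected from row 1 is w(i).

Step i=6: Q has 6 at row 2, column 2; remove 4 from row 2 of P and reverse-bump: 4 enters row 1 and ejects 2. So w(6) = 2. P is now [[1, 4, 5, 6], [3]].
Step i=5: Q has 5 at row 1, column 4; remove that cell from P, ejecting 6. So w(5) = 6. P is now [[1, 4, 5], [3]].
Step i=4: Q has 4 at row 2, column 1; remove 3 from row 2 of P and reverse-bump: 3 enters row 1 and ejects 1. So w(4) = 1. P is now [[3, 4, 5]].
Step i=3: Q has 3 at row 1, column 3; remove that cell from P, ejecting 5. So w(3) = 5. P is now [[3, 4]].
Step i=2: Q has 2 at row 1, column 2; remove that cell from P, ejecting 4. So w(2) = 4. P is now [[3]].
Step i=1: Q has 1 at row 1, column 1; remove that cell from P, ejecting 3. So w(1) = 3. P is now [].

So w = 3 4 5 1 6 2.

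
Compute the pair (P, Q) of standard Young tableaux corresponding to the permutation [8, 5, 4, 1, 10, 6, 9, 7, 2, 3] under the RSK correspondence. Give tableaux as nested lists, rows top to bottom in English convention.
Insert each entry of the permutation into P by Schensted row insertion, recording in Q the position of each new cell.

Insert 8: appended to row 1. P = [[8]].
Insert 5: 5 bumps 8 from row 1; 8 starts row 2. P = [[5], [8]].
Insert 4: 4 bumps 5 from row 1; 5 bumps 8 from row 2; 8 starts row 3. P = [[4], [5], [8]].
Insert 1: 1 bumps 4 from row 1; 4 bumps 5 from row 2; 5 bumps 8 from row 3; 8 starts row 4. P = [[1], [4], [5], [8]].
Insert 10: appended to row 1. P = [[1, 10], [4], [5], [8]].
Insert 6: 6 bumps 10 from row 1; 10 appends to row 2. P = [[1, 6], [4, 10], [5], [8]].
Insert 9: appended to row 1. P = [[1, 6, 9], [4, 10], [5], [8]].
Insert 7: 7 bumps 9 from row 1; 9 bumps 10 from row 2; 10 appends to row 3. P = [[1, 6, 7], [4, 9], [5, 10], [8]].
Insert 2: 2 bumps 6 from row 1; 6 bumps 9 from row 2; 9 bumps 10 from row 3; 10 appends to row 4. P = [[1, 2, 7], [4, 6], [5, 9], [8, 10]].
Insert 3: 3 bumps 7 from row 1; 7 appends to row 2. P = [[1, 2, 3], [4, 6, 7], [5, 9], [8, 10]].

So P = [[1, 2, 3], [4, 6, 7], [5, 9], [8, 10]], Q = [[1, 5, 7], [2, 6, 10], [3, 8], [4, 9]].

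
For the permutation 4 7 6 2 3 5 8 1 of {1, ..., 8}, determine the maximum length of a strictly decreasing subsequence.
4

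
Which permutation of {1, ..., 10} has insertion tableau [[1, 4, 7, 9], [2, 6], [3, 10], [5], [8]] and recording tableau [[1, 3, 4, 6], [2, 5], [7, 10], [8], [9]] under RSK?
8 5 6 10 7 9 3 2 1 4

Reverse the RSK construction: for i from n down to 1, find the cell of Q containing i, remove the entry at that cell from P, and reverse-bump it up through P; the value ejected from row 1 is w(i).

Step i=10: Q has 10 at row 3, column 2; remove 10 from row 3 of P and reverse-bump: 10 enters row 2 and ejects 6; 6 enters row 1 and ejects 4. So w(10) = 4. P is now [[1, 6, 7, 9], [2, 10], [3], [5], [8]].
Step i=9: Q has 9 at row 5, column 1; remove 8 from row 5 of P and reverse-bump: 8 enters row 4 and ejects 5; 5 enters row 3 and ejects 3; 3 enters row 2 and ejects 2; 2 enters row 1 and ejects 1. So w(9) = 1. P is now [[2, 6, 7, 9], [3, 10], [5], [8]].
Step i=8: Q has 8 at row 4, column 1; remove 8 from row 4 of P and reverse-bump: 8 enters row 3 and ejects 5; 5 enters row 2 and ejects 3; 3 enters row 1 and ejects 2. So w(8) = 2. P is now [[3, 6, 7, 9], [5, 10], [8]].
Step i=7: Q has 7 at row 3, column 1; remove 8 from row 3 of P and reverse-bump: 8 enters row 2 and ejects 5; 5 enters row 1 and ejects 3. So w(7) = 3. P is now [[5, 6, 7, 9], [8, 10]].
Step i=6: Q has 6 at row 1, column 4; remove that cell from P, ejecting 9. So w(6) = 9. P is now [[5, 6, 7], [8, 10]].
Step i=5: Q has 5 at row 2, column 2; remove 10 from row 2 of P and reverse-bump: 10 enters row 1 and ejects 7. So w(5) = 7. P is now [[5, 6, 10], [8]].
Step i=4: Q has 4 at row 1, column 3; remove that cell from P, ejecting 10. So w(4) = 10. P is now [[5, 6], [8]].
Step i=3: Q has 3 at row 1, column 2; remove that cell from P, ejecting 6. So w(3) = 6. P is now [[5], [8]].
Step i=2: Q has 2 at row 2, column 1; remove 8 from row 2 of P and reverse-bump: 8 enters row 1 and ejects 5. So w(2) = 5. P is now [[8]].
Step i=1: Q has 1 at row 1, column 1; remove that cell from P, ejecting 8. So w(1) = 8. P is now [].

So w = 8 5 6 10 7 9 3 2 1 4.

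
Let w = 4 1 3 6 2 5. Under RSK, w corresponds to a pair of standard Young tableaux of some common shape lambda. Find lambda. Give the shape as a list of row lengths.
[3, 2, 1]

RSK row insertion gives P = [[1, 2, 5], [3, 6], [4]], which has shape [3, 2, 1].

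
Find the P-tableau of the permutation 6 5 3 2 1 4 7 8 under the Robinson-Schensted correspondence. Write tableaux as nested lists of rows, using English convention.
Insert 6: appended to row 1. P = [[6]].
Insert 5: 5 bumps 6 from row 1; 6 starts row 2. P = [[5], [6]].
Insert 3: 3 bumps 5 from row 1; 5 bumps 6 from row 2; 6 starts row 3. P = [[3], [5], [6]].
Insert 2: 2 bumps 3 from row 1; 3 bumps 5 from row 2; 5 bumps 6 from row 3; 6 starts row 4. P = [[2], [3], [5], [6]].
Insert 1: 1 bumps 2 from row 1; 2 bumps 3 from row 2; 3 bumps 5 from row 3; 5 bumps 6 from row 4; 6 starts row 5. P = [[1], [2], [3], [5], [6]].
Insert 4: appended to row 1. P = [[1, 4], [2], [3], [5], [6]].
Insert 7: appended to row 1. P = [[1, 4, 7], [2], [3], [5], [6]].
Insert 8: appended to row 1. P = [[1, 4, 7, 8], [2], [3], [5], [6]].

So P = [[1, 4, 7, 8], [2], [3], [5], [6]].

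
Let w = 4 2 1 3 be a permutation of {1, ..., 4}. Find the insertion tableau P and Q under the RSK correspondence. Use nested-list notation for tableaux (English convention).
Insert each entry of the permutation into P by Schensted row insertion, recording in Q the position of each new cell.

Insert 4: appended to row 1. P = [[4]], Q = [[1]].
Insert 2: 2 bumps 4 from row 1; 4 starts row 2. P = [[2], [4]], Q = [[1], [2]].
Insert 1: 1 bumps 2 from row 1; 2 bumps 4 from row 2; 4 starts row 3. P = [[1], [2], [4]], Q = [[1], [2], [3]].
Insert 3: appended to row 1. P = [[1, 3], [2], [4]], Q = [[1, 4], [2], [3]].

So P = [[1, 3], [2], [4]], Q = [[1, 4], [2], [3]].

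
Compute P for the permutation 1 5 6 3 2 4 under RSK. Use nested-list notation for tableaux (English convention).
P = [[1, 2, 4], [3, 6], [5]]

Insert 1: appended to row 1. P = [[1]].
Insert 5: appended to row 1. P = [[1, 5]].
Insert 6: appended to row 1. P = [[1, 5, 6]].
Insert 3: 3 bumps 5 from row 1; 5 starts row 2. P = [[1, 3, 6], [5]].
Insert 2: 2 bumps 3 from row 1; 3 bumps 5 from row 2; 5 starts row 3. P = [[1, 2, 6], [3], [5]].
Insert 4: 4 bumps 6 from row 1; 6 appends to row 2. P = [[1, 2, 4], [3, 6], [5]].

So P = [[1, 2, 4], [3, 6], [5]].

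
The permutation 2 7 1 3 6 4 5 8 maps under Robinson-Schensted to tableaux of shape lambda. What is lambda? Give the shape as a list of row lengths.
Row-insert each entry into an empty tableau.

After inserting 2: P = [[2]].
After inserting 7: P = [[2, 7]].
After inserting 1: P = [[1, 7], [2]].
After inserting 3: P = [[1, 3], [2, 7]].
After inserting 6: P = [[1, 3, 6], [2, 7]].
After inserting 4: P = [[1, 3, 4], [2, 6], [7]].
After inserting 5: P = [[1, 3, 4, 5], [2, 6], [7]].
After inserting 8: P = [[1, 3, 4, 5, 8], [2, 6], [7]].

The final insertion tableau P = [[1, 3, 4, 5, 8], [2, 6], [7]] has shape [5, 2, 1].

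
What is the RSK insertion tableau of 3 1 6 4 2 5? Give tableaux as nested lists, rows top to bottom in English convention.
P = [[1, 2, 5], [3, 4], [6]]

Insert 3: appended to row 1. P = [[3]].
Insert 1: 1 bumps 3 from row 1; 3 starts row 2. P = [[1], [3]].
Insert 6: appended to row 1. P = [[1, 6], [3]].
Insert 4: 4 bumps 6 from row 1; 6 appends to row 2. P = [[1, 4], [3, 6]].
Insert 2: 2 bumps 4 from row 1; 4 bumps 6 from row 2; 6 starts row 3. P = [[1, 2], [3, 4], [6]].
Insert 5: appended to row 1. P = [[1, 2, 5], [3, 4], [6]].

So P = [[1, 2, 5], [3, 4], [6]].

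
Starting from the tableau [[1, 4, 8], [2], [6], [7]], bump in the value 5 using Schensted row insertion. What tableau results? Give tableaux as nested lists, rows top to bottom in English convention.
In row 1, 5 replaces 8 (the leftmost entry greater than 5); 8 is bumped to row 2. 8 is appended to row 2. The new tableau is [[1, 4, 5], [2, 8], [6], [7]].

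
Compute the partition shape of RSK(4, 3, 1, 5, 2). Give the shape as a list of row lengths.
[2, 2, 1]

Row-insert each entry into an empty tableau.

After inserting 4: P = [[4]].
After inserting 3: P = [[3], [4]].
After inserting 1: P = [[1], [3], [4]].
After inserting 5: P = [[1, 5], [3], [4]].
After inserting 2: P = [[1, 2], [3, 5], [4]].

The final insertion tableau P = [[1, 2], [3, 5], [4]] has shape [2, 2, 1].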